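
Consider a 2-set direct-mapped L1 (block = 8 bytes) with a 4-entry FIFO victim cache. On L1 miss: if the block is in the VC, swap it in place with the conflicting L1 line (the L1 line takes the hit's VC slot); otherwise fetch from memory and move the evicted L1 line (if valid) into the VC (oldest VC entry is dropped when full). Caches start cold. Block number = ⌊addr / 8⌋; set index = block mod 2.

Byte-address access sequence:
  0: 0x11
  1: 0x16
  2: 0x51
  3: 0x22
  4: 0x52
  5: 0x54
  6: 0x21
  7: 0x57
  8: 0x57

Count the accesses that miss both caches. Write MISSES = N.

MISSES = 3

0: 0x11 (blk 2, set 0) → MISS  vc=[]
1: 0x16 (blk 2, set 0) → L1-HIT  vc=[]
2: 0x51 (blk 10, set 0) → MISS  vc=[2]
3: 0x22 (blk 4, set 0) → MISS  vc=[2, 10]
4: 0x52 (blk 10, set 0) → VC-HIT  vc=[2, 4]
5: 0x54 (blk 10, set 0) → L1-HIT  vc=[2, 4]
6: 0x21 (blk 4, set 0) → VC-HIT  vc=[2, 10]
7: 0x57 (blk 10, set 0) → VC-HIT  vc=[2, 4]
8: 0x57 (blk 10, set 0) → L1-HIT  vc=[2, 4]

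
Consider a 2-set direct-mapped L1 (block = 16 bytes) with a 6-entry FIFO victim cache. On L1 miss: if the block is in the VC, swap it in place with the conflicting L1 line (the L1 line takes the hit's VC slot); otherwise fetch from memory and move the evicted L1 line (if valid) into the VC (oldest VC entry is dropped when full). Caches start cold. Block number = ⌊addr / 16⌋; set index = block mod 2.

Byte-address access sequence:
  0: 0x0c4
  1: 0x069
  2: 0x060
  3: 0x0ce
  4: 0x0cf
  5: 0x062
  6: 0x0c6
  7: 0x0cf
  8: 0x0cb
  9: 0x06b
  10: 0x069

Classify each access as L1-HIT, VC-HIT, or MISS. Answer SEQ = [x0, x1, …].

0: 0xc4 (blk 12, set 0) → MISS  vc=[]
1: 0x69 (blk 6, set 0) → MISS  vc=[12]
2: 0x60 (blk 6, set 0) → L1-HIT  vc=[12]
3: 0xce (blk 12, set 0) → VC-HIT  vc=[6]
4: 0xcf (blk 12, set 0) → L1-HIT  vc=[6]
5: 0x62 (blk 6, set 0) → VC-HIT  vc=[12]
6: 0xc6 (blk 12, set 0) → VC-HIT  vc=[6]
7: 0xcf (blk 12, set 0) → L1-HIT  vc=[6]
8: 0xcb (blk 12, set 0) → L1-HIT  vc=[6]
9: 0x6b (blk 6, set 0) → VC-HIT  vc=[12]
10: 0x69 (blk 6, set 0) → L1-HIT  vc=[12]

SEQ = [MISS, MISS, L1-HIT, VC-HIT, L1-HIT, VC-HIT, VC-HIT, L1-HIT, L1-HIT, VC-HIT, L1-HIT]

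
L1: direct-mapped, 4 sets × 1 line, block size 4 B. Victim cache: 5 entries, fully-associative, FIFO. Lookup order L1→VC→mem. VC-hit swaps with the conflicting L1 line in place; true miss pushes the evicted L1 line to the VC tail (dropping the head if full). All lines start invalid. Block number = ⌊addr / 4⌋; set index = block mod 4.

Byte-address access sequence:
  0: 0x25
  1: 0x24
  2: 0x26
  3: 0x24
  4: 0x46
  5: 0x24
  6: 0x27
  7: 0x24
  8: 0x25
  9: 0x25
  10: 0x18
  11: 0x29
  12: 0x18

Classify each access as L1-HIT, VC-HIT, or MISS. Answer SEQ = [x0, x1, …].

SEQ = [MISS, L1-HIT, L1-HIT, L1-HIT, MISS, VC-HIT, L1-HIT, L1-HIT, L1-HIT, L1-HIT, MISS, MISS, VC-HIT]

0: 0x25 (blk 9, set 1) → MISS  vc=[]
1: 0x24 (blk 9, set 1) → L1-HIT  vc=[]
2: 0x26 (blk 9, set 1) → L1-HIT  vc=[]
3: 0x24 (blk 9, set 1) → L1-HIT  vc=[]
4: 0x46 (blk 17, set 1) → MISS  vc=[9]
5: 0x24 (blk 9, set 1) → VC-HIT  vc=[17]
6: 0x27 (blk 9, set 1) → L1-HIT  vc=[17]
7: 0x24 (blk 9, set 1) → L1-HIT  vc=[17]
8: 0x25 (blk 9, set 1) → L1-HIT  vc=[17]
9: 0x25 (blk 9, set 1) → L1-HIT  vc=[17]
10: 0x18 (blk 6, set 2) → MISS  vc=[17]
11: 0x29 (blk 10, set 2) → MISS  vc=[17, 6]
12: 0x18 (blk 6, set 2) → VC-HIT  vc=[17, 10]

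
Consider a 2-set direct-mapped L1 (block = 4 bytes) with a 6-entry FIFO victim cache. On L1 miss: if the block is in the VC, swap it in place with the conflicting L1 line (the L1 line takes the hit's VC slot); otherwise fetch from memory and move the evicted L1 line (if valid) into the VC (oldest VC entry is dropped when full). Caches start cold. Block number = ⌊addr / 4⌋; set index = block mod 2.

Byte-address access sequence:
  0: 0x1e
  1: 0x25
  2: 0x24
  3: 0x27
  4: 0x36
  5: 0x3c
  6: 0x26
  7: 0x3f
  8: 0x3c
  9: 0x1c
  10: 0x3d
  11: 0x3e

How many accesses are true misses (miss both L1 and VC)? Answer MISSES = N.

  [0] addr=0x1e blk=7 s=1: MISS | VC []
  [1] addr=0x25 blk=9 s=1: MISS | VC [7]
  [2] addr=0x24 blk=9 s=1: L1-HIT | VC [7]
  [3] addr=0x27 blk=9 s=1: L1-HIT | VC [7]
  [4] addr=0x36 blk=13 s=1: MISS | VC [7, 9]
  [5] addr=0x3c blk=15 s=1: MISS | VC [7, 9, 13]
  [6] addr=0x26 blk=9 s=1: VC-HIT | VC [7, 15, 13]
  [7] addr=0x3f blk=15 s=1: VC-HIT | VC [7, 9, 13]
  [8] addr=0x3c blk=15 s=1: L1-HIT | VC [7, 9, 13]
  [9] addr=0x1c blk=7 s=1: VC-HIT | VC [15, 9, 13]
  [10] addr=0x3d blk=15 s=1: VC-HIT | VC [7, 9, 13]
  [11] addr=0x3e blk=15 s=1: L1-HIT | VC [7, 9, 13]

MISSES = 4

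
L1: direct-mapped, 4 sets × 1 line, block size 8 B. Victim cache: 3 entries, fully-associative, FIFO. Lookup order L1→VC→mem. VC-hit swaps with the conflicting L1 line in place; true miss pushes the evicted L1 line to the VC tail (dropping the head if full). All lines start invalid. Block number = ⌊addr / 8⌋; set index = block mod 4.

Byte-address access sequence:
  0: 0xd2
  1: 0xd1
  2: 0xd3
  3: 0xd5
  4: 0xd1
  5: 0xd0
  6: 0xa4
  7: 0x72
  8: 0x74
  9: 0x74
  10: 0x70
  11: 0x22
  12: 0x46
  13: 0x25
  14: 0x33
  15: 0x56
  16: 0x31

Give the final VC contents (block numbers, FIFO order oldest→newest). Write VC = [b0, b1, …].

VC = [8, 14, 10]

0: 0xd2 (blk 26, set 2) → MISS  vc=[]
1: 0xd1 (blk 26, set 2) → L1-HIT  vc=[]
2: 0xd3 (blk 26, set 2) → L1-HIT  vc=[]
3: 0xd5 (blk 26, set 2) → L1-HIT  vc=[]
4: 0xd1 (blk 26, set 2) → L1-HIT  vc=[]
5: 0xd0 (blk 26, set 2) → L1-HIT  vc=[]
6: 0xa4 (blk 20, set 0) → MISS  vc=[]
7: 0x72 (blk 14, set 2) → MISS  vc=[26]
8: 0x74 (blk 14, set 2) → L1-HIT  vc=[26]
9: 0x74 (blk 14, set 2) → L1-HIT  vc=[26]
10: 0x70 (blk 14, set 2) → L1-HIT  vc=[26]
11: 0x22 (blk 4, set 0) → MISS  vc=[26, 20]
12: 0x46 (blk 8, set 0) → MISS  vc=[26, 20, 4]
13: 0x25 (blk 4, set 0) → VC-HIT  vc=[26, 20, 8]
14: 0x33 (blk 6, set 2) → MISS  vc=[20, 8, 14]
15: 0x56 (blk 10, set 2) → MISS  vc=[8, 14, 6]
16: 0x31 (blk 6, set 2) → VC-HIT  vc=[8, 14, 10]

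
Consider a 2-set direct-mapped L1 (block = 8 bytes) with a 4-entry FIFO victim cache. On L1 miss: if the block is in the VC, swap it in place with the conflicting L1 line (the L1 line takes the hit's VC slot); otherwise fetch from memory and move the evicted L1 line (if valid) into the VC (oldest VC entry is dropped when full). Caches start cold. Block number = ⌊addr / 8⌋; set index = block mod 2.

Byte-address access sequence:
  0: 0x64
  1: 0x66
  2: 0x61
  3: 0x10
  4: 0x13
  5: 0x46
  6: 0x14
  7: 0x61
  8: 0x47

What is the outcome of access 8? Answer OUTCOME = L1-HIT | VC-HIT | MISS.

OUTCOME = VC-HIT

#0 0x64→b12/s0 MISS; vc=[]
#1 0x66→b12/s0 L1-HIT; vc=[]
#2 0x61→b12/s0 L1-HIT; vc=[]
#3 0x10→b2/s0 MISS; vc=[12]
#4 0x13→b2/s0 L1-HIT; vc=[12]
#5 0x46→b8/s0 MISS; vc=[12,2]
#6 0x14→b2/s0 VC-HIT; vc=[12,8]
#7 0x61→b12/s0 VC-HIT; vc=[2,8]
#8 0x47→b8/s0 VC-HIT; vc=[2,12]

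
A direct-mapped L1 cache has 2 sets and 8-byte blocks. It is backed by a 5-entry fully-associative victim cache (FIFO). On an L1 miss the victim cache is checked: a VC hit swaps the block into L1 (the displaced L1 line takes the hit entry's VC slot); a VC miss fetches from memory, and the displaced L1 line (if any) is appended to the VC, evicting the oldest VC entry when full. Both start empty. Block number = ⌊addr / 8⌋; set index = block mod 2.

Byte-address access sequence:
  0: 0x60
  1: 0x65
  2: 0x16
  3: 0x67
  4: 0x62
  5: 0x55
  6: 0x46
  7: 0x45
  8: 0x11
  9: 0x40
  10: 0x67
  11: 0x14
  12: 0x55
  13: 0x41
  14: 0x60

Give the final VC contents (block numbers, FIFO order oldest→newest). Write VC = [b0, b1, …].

0: 0x60 (blk 12, set 0) → MISS  vc=[]
1: 0x65 (blk 12, set 0) → L1-HIT  vc=[]
2: 0x16 (blk 2, set 0) → MISS  vc=[12]
3: 0x67 (blk 12, set 0) → VC-HIT  vc=[2]
4: 0x62 (blk 12, set 0) → L1-HIT  vc=[2]
5: 0x55 (blk 10, set 0) → MISS  vc=[2, 12]
6: 0x46 (blk 8, set 0) → MISS  vc=[2, 12, 10]
7: 0x45 (blk 8, set 0) → L1-HIT  vc=[2, 12, 10]
8: 0x11 (blk 2, set 0) → VC-HIT  vc=[8, 12, 10]
9: 0x40 (blk 8, set 0) → VC-HIT  vc=[2, 12, 10]
10: 0x67 (blk 12, set 0) → VC-HIT  vc=[2, 8, 10]
11: 0x14 (blk 2, set 0) → VC-HIT  vc=[12, 8, 10]
12: 0x55 (blk 10, set 0) → VC-HIT  vc=[12, 8, 2]
13: 0x41 (blk 8, set 0) → VC-HIT  vc=[12, 10, 2]
14: 0x60 (blk 12, set 0) → VC-HIT  vc=[8, 10, 2]

VC = [8, 10, 2]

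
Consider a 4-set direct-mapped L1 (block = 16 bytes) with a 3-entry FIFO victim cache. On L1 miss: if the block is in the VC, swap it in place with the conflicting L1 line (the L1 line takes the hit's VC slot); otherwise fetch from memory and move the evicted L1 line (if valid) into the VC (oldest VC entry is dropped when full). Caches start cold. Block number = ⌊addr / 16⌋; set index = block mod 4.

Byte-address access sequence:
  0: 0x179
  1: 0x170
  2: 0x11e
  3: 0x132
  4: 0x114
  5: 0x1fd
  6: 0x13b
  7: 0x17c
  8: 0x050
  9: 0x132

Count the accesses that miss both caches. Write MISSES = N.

MISSES = 5

#0 0x179→b23/s3 MISS; vc=[]
#1 0x170→b23/s3 L1-HIT; vc=[]
#2 0x11e→b17/s1 MISS; vc=[]
#3 0x132→b19/s3 MISS; vc=[23]
#4 0x114→b17/s1 L1-HIT; vc=[23]
#5 0x1fd→b31/s3 MISS; vc=[23,19]
#6 0x13b→b19/s3 VC-HIT; vc=[23,31]
#7 0x17c→b23/s3 VC-HIT; vc=[19,31]
#8 0x50→b5/s1 MISS; vc=[19,31,17]
#9 0x132→b19/s3 VC-HIT; vc=[23,31,17]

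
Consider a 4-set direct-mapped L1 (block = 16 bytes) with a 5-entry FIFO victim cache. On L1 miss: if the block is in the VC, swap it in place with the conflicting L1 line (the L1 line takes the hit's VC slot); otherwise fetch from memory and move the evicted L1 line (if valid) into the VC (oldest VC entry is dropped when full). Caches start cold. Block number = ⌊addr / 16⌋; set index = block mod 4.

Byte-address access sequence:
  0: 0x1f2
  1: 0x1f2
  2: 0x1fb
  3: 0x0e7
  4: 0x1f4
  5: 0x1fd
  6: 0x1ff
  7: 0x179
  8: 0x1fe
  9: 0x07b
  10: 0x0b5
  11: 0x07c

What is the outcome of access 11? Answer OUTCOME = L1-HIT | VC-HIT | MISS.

#0 0x1f2→b31/s3 MISS; vc=[]
#1 0x1f2→b31/s3 L1-HIT; vc=[]
#2 0x1fb→b31/s3 L1-HIT; vc=[]
#3 0xe7→b14/s2 MISS; vc=[]
#4 0x1f4→b31/s3 L1-HIT; vc=[]
#5 0x1fd→b31/s3 L1-HIT; vc=[]
#6 0x1ff→b31/s3 L1-HIT; vc=[]
#7 0x179→b23/s3 MISS; vc=[31]
#8 0x1fe→b31/s3 VC-HIT; vc=[23]
#9 0x7b→b7/s3 MISS; vc=[23,31]
#10 0xb5→b11/s3 MISS; vc=[23,31,7]
#11 0x7c→b7/s3 VC-HIT; vc=[23,31,11]

OUTCOME = VC-HIT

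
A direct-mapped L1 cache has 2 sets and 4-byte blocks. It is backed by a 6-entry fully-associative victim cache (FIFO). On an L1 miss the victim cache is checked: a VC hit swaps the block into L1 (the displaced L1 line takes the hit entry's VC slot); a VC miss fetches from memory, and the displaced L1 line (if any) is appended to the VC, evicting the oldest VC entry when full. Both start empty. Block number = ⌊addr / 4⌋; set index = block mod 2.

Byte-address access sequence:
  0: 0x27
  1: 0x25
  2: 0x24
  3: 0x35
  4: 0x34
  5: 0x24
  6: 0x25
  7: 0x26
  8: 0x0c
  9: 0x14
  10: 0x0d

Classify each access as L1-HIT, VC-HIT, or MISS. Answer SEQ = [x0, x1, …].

SEQ = [MISS, L1-HIT, L1-HIT, MISS, L1-HIT, VC-HIT, L1-HIT, L1-HIT, MISS, MISS, VC-HIT]

#0 0x27→b9/s1 MISS; vc=[]
#1 0x25→b9/s1 L1-HIT; vc=[]
#2 0x24→b9/s1 L1-HIT; vc=[]
#3 0x35→b13/s1 MISS; vc=[9]
#4 0x34→b13/s1 L1-HIT; vc=[9]
#5 0x24→b9/s1 VC-HIT; vc=[13]
#6 0x25→b9/s1 L1-HIT; vc=[13]
#7 0x26→b9/s1 L1-HIT; vc=[13]
#8 0xc→b3/s1 MISS; vc=[13,9]
#9 0x14→b5/s1 MISS; vc=[13,9,3]
#10 0xd→b3/s1 VC-HIT; vc=[13,9,5]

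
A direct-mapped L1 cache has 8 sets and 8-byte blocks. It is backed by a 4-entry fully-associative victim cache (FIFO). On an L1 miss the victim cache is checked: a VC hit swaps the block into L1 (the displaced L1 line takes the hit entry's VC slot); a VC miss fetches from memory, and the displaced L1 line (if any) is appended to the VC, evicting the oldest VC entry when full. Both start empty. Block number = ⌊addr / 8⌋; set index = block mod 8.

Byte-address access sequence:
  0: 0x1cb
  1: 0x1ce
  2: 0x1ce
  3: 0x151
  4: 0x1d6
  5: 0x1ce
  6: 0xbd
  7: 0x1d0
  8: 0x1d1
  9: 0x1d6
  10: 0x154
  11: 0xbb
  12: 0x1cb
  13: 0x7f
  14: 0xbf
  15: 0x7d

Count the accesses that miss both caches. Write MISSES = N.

MISSES = 5

  [0] addr=0x1cb blk=57 s=1: MISS | VC []
  [1] addr=0x1ce blk=57 s=1: L1-HIT | VC []
  [2] addr=0x1ce blk=57 s=1: L1-HIT | VC []
  [3] addr=0x151 blk=42 s=2: MISS | VC []
  [4] addr=0x1d6 blk=58 s=2: MISS | VC [42]
  [5] addr=0x1ce blk=57 s=1: L1-HIT | VC [42]
  [6] addr=0xbd blk=23 s=7: MISS | VC [42]
  [7] addr=0x1d0 blk=58 s=2: L1-HIT | VC [42]
  [8] addr=0x1d1 blk=58 s=2: L1-HIT | VC [42]
  [9] addr=0x1d6 blk=58 s=2: L1-HIT | VC [42]
  [10] addr=0x154 blk=42 s=2: VC-HIT | VC [58]
  [11] addr=0xbb blk=23 s=7: L1-HIT | VC [58]
  [12] addr=0x1cb blk=57 s=1: L1-HIT | VC [58]
  [13] addr=0x7f blk=15 s=7: MISS | VC [58, 23]
  [14] addr=0xbf blk=23 s=7: VC-HIT | VC [58, 15]
  [15] addr=0x7d blk=15 s=7: VC-HIT | VC [58, 23]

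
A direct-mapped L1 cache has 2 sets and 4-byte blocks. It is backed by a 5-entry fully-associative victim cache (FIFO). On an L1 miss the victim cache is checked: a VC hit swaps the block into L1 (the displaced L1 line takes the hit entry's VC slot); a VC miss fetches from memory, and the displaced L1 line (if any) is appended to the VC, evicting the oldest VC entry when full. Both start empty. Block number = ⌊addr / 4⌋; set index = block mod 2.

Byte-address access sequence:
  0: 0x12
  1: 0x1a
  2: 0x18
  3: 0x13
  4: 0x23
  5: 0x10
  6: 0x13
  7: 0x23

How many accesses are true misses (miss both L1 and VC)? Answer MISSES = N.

MISSES = 3

  [0] addr=0x12 blk=4 s=0: MISS | VC []
  [1] addr=0x1a blk=6 s=0: MISS | VC [4]
  [2] addr=0x18 blk=6 s=0: L1-HIT | VC [4]
  [3] addr=0x13 blk=4 s=0: VC-HIT | VC [6]
  [4] addr=0x23 blk=8 s=0: MISS | VC [6, 4]
  [5] addr=0x10 blk=4 s=0: VC-HIT | VC [6, 8]
  [6] addr=0x13 blk=4 s=0: L1-HIT | VC [6, 8]
  [7] addr=0x23 blk=8 s=0: VC-HIT | VC [6, 4]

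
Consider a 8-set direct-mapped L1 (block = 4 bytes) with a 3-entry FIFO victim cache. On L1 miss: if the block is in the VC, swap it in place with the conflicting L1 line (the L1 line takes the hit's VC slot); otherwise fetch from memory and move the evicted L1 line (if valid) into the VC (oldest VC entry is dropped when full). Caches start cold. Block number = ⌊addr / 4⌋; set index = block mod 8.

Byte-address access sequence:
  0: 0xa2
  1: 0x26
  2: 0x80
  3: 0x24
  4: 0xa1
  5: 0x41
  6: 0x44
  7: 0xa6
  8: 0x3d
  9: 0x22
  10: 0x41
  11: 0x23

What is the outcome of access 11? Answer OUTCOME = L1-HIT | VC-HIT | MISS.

#0 0xa2→b40/s0 MISS; vc=[]
#1 0x26→b9/s1 MISS; vc=[]
#2 0x80→b32/s0 MISS; vc=[40]
#3 0x24→b9/s1 L1-HIT; vc=[40]
#4 0xa1→b40/s0 VC-HIT; vc=[32]
#5 0x41→b16/s0 MISS; vc=[32,40]
#6 0x44→b17/s1 MISS; vc=[32,40,9]
#7 0xa6→b41/s1 MISS; vc=[40,9,17]
#8 0x3d→b15/s7 MISS; vc=[40,9,17]
#9 0x22→b8/s0 MISS; vc=[9,17,16]
#10 0x41→b16/s0 VC-HIT; vc=[9,17,8]
#11 0x23→b8/s0 VC-HIT; vc=[9,17,16]

OUTCOME = VC-HIT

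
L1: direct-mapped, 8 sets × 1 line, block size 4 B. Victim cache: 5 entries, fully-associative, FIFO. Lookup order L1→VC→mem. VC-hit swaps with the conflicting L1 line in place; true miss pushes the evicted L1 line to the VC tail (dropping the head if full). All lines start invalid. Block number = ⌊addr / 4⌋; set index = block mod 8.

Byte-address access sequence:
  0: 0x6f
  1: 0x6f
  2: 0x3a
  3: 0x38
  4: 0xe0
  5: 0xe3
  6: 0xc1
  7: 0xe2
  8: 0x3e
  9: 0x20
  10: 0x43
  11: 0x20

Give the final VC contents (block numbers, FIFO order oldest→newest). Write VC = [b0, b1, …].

#0 0x6f→b27/s3 MISS; vc=[]
#1 0x6f→b27/s3 L1-HIT; vc=[]
#2 0x3a→b14/s6 MISS; vc=[]
#3 0x38→b14/s6 L1-HIT; vc=[]
#4 0xe0→b56/s0 MISS; vc=[]
#5 0xe3→b56/s0 L1-HIT; vc=[]
#6 0xc1→b48/s0 MISS; vc=[56]
#7 0xe2→b56/s0 VC-HIT; vc=[48]
#8 0x3e→b15/s7 MISS; vc=[48]
#9 0x20→b8/s0 MISS; vc=[48,56]
#10 0x43→b16/s0 MISS; vc=[48,56,8]
#11 0x20→b8/s0 VC-HIT; vc=[48,56,16]

VC = [48, 56, 16]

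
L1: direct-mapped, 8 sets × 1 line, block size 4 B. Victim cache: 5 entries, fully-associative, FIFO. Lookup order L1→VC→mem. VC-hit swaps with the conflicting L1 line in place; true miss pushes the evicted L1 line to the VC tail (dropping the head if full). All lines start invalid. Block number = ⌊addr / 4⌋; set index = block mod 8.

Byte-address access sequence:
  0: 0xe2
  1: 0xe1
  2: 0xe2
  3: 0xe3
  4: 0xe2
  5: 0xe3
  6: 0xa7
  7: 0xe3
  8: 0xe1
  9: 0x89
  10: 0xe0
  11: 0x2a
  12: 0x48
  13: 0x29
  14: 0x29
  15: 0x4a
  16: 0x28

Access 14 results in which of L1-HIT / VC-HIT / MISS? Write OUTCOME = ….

OUTCOME = L1-HIT

#0 0xe2→b56/s0 MISS; vc=[]
#1 0xe1→b56/s0 L1-HIT; vc=[]
#2 0xe2→b56/s0 L1-HIT; vc=[]
#3 0xe3→b56/s0 L1-HIT; vc=[]
#4 0xe2→b56/s0 L1-HIT; vc=[]
#5 0xe3→b56/s0 L1-HIT; vc=[]
#6 0xa7→b41/s1 MISS; vc=[]
#7 0xe3→b56/s0 L1-HIT; vc=[]
#8 0xe1→b56/s0 L1-HIT; vc=[]
#9 0x89→b34/s2 MISS; vc=[]
#10 0xe0→b56/s0 L1-HIT; vc=[]
#11 0x2a→b10/s2 MISS; vc=[34]
#12 0x48→b18/s2 MISS; vc=[34,10]
#13 0x29→b10/s2 VC-HIT; vc=[34,18]
#14 0x29→b10/s2 L1-HIT; vc=[34,18]
#15 0x4a→b18/s2 VC-HIT; vc=[34,10]
#16 0x28→b10/s2 VC-HIT; vc=[34,18]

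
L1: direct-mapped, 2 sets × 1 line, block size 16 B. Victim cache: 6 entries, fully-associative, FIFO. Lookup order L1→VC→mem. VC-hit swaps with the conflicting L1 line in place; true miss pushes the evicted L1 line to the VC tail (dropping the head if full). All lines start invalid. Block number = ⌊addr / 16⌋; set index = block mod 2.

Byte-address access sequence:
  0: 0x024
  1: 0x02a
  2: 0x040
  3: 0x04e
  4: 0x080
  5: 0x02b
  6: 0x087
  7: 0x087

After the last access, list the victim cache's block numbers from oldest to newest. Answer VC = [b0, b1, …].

0: 0x24 (blk 2, set 0) → MISS  vc=[]
1: 0x2a (blk 2, set 0) → L1-HIT  vc=[]
2: 0x40 (blk 4, set 0) → MISS  vc=[2]
3: 0x4e (blk 4, set 0) → L1-HIT  vc=[2]
4: 0x80 (blk 8, set 0) → MISS  vc=[2, 4]
5: 0x2b (blk 2, set 0) → VC-HIT  vc=[8, 4]
6: 0x87 (blk 8, set 0) → VC-HIT  vc=[2, 4]
7: 0x87 (blk 8, set 0) → L1-HIT  vc=[2, 4]

VC = [2, 4]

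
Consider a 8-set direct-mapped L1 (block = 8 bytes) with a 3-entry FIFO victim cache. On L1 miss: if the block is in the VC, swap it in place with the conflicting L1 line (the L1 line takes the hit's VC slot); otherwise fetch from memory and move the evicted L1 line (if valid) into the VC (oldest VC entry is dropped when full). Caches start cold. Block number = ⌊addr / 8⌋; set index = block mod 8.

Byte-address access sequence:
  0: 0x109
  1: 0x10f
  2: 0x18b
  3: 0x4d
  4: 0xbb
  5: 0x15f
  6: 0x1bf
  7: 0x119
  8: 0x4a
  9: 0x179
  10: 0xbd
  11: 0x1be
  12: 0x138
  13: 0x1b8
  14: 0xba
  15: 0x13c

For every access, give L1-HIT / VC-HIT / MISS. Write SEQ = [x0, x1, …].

0: 0x109 (blk 33, set 1) → MISS  vc=[]
1: 0x10f (blk 33, set 1) → L1-HIT  vc=[]
2: 0x18b (blk 49, set 1) → MISS  vc=[33]
3: 0x4d (blk 9, set 1) → MISS  vc=[33, 49]
4: 0xbb (blk 23, set 7) → MISS  vc=[33, 49]
5: 0x15f (blk 43, set 3) → MISS  vc=[33, 49]
6: 0x1bf (blk 55, set 7) → MISS  vc=[33, 49, 23]
7: 0x119 (blk 35, set 3) → MISS  vc=[49, 23, 43]
8: 0x4a (blk 9, set 1) → L1-HIT  vc=[49, 23, 43]
9: 0x179 (blk 47, set 7) → MISS  vc=[23, 43, 55]
10: 0xbd (blk 23, set 7) → VC-HIT  vc=[47, 43, 55]
11: 0x1be (blk 55, set 7) → VC-HIT  vc=[47, 43, 23]
12: 0x138 (blk 39, set 7) → MISS  vc=[43, 23, 55]
13: 0x1b8 (blk 55, set 7) → VC-HIT  vc=[43, 23, 39]
14: 0xba (blk 23, set 7) → VC-HIT  vc=[43, 55, 39]
15: 0x13c (blk 39, set 7) → VC-HIT  vc=[43, 55, 23]

SEQ = [MISS, L1-HIT, MISS, MISS, MISS, MISS, MISS, MISS, L1-HIT, MISS, VC-HIT, VC-HIT, MISS, VC-HIT, VC-HIT, VC-HIT]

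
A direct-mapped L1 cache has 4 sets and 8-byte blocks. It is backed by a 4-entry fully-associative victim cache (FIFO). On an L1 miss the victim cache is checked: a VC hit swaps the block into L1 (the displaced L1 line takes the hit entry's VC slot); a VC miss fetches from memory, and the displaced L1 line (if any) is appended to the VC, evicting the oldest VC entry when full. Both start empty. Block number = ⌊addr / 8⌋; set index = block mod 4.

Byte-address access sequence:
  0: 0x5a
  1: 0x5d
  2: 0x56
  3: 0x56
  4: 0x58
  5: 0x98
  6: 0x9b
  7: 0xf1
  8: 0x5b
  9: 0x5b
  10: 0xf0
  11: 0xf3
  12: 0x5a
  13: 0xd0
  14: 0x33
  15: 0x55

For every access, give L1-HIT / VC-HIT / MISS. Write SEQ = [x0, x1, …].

  [0] addr=0x5a blk=11 s=3: MISS | VC []
  [1] addr=0x5d blk=11 s=3: L1-HIT | VC []
  [2] addr=0x56 blk=10 s=2: MISS | VC []
  [3] addr=0x56 blk=10 s=2: L1-HIT | VC []
  [4] addr=0x58 blk=11 s=3: L1-HIT | VC []
  [5] addr=0x98 blk=19 s=3: MISS | VC [11]
  [6] addr=0x9b blk=19 s=3: L1-HIT | VC [11]
  [7] addr=0xf1 blk=30 s=2: MISS | VC [11, 10]
  [8] addr=0x5b blk=11 s=3: VC-HIT | VC [19, 10]
  [9] addr=0x5b blk=11 s=3: L1-HIT | VC [19, 10]
  [10] addr=0xf0 blk=30 s=2: L1-HIT | VC [19, 10]
  [11] addr=0xf3 blk=30 s=2: L1-HIT | VC [19, 10]
  [12] addr=0x5a blk=11 s=3: L1-HIT | VC [19, 10]
  [13] addr=0xd0 blk=26 s=2: MISS | VC [19, 10, 30]
  [14] addr=0x33 blk=6 s=2: MISS | VC [19, 10, 30, 26]
  [15] addr=0x55 blk=10 s=2: VC-HIT | VC [19, 6, 30, 26]

SEQ = [MISS, L1-HIT, MISS, L1-HIT, L1-HIT, MISS, L1-HIT, MISS, VC-HIT, L1-HIT, L1-HIT, L1-HIT, L1-HIT, MISS, MISS, VC-HIT]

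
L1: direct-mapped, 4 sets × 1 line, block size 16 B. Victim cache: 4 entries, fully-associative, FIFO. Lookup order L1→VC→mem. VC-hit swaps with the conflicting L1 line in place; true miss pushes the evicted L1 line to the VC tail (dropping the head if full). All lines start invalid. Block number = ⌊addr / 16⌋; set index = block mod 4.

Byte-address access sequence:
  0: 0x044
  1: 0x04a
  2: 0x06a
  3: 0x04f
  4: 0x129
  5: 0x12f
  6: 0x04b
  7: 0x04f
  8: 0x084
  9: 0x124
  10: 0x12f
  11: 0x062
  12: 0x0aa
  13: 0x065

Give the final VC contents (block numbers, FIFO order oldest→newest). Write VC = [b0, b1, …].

VC = [18, 4, 10]

0: 0x44 (blk 4, set 0) → MISS  vc=[]
1: 0x4a (blk 4, set 0) → L1-HIT  vc=[]
2: 0x6a (blk 6, set 2) → MISS  vc=[]
3: 0x4f (blk 4, set 0) → L1-HIT  vc=[]
4: 0x129 (blk 18, set 2) → MISS  vc=[6]
5: 0x12f (blk 18, set 2) → L1-HIT  vc=[6]
6: 0x4b (blk 4, set 0) → L1-HIT  vc=[6]
7: 0x4f (blk 4, set 0) → L1-HIT  vc=[6]
8: 0x84 (blk 8, set 0) → MISS  vc=[6, 4]
9: 0x124 (blk 18, set 2) → L1-HIT  vc=[6, 4]
10: 0x12f (blk 18, set 2) → L1-HIT  vc=[6, 4]
11: 0x62 (blk 6, set 2) → VC-HIT  vc=[18, 4]
12: 0xaa (blk 10, set 2) → MISS  vc=[18, 4, 6]
13: 0x65 (blk 6, set 2) → VC-HIT  vc=[18, 4, 10]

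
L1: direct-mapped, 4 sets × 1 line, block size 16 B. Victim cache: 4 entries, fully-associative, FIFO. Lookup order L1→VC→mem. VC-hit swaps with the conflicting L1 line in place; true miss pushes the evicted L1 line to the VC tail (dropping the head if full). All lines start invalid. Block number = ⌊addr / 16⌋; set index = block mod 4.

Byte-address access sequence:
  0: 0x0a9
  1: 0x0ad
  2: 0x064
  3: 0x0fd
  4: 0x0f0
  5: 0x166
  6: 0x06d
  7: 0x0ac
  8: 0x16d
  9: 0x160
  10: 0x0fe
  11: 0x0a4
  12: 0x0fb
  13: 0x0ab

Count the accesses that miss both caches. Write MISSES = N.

MISSES = 4

  [0] addr=0xa9 blk=10 s=2: MISS | VC []
  [1] addr=0xad blk=10 s=2: L1-HIT | VC []
  [2] addr=0x64 blk=6 s=2: MISS | VC [10]
  [3] addr=0xfd blk=15 s=3: MISS | VC [10]
  [4] addr=0xf0 blk=15 s=3: L1-HIT | VC [10]
  [5] addr=0x166 blk=22 s=2: MISS | VC [10, 6]
  [6] addr=0x6d blk=6 s=2: VC-HIT | VC [10, 22]
  [7] addr=0xac blk=10 s=2: VC-HIT | VC [6, 22]
  [8] addr=0x16d blk=22 s=2: VC-HIT | VC [6, 10]
  [9] addr=0x160 blk=22 s=2: L1-HIT | VC [6, 10]
  [10] addr=0xfe blk=15 s=3: L1-HIT | VC [6, 10]
  [11] addr=0xa4 blk=10 s=2: VC-HIT | VC [6, 22]
  [12] addr=0xfb blk=15 s=3: L1-HIT | VC [6, 22]
  [13] addr=0xab blk=10 s=2: L1-HIT | VC [6, 22]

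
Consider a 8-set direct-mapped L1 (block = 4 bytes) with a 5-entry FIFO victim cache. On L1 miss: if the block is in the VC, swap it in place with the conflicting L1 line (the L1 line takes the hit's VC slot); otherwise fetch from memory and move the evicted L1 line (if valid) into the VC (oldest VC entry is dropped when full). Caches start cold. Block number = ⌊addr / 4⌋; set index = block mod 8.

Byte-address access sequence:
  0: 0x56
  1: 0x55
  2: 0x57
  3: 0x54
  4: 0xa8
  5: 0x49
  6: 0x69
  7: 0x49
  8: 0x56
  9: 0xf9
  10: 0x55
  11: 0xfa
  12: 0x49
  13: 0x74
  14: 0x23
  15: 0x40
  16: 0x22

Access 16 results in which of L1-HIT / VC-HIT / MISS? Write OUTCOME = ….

OUTCOME = VC-HIT

0: 0x56 (blk 21, set 5) → MISS  vc=[]
1: 0x55 (blk 21, set 5) → L1-HIT  vc=[]
2: 0x57 (blk 21, set 5) → L1-HIT  vc=[]
3: 0x54 (blk 21, set 5) → L1-HIT  vc=[]
4: 0xa8 (blk 42, set 2) → MISS  vc=[]
5: 0x49 (blk 18, set 2) → MISS  vc=[42]
6: 0x69 (blk 26, set 2) → MISS  vc=[42, 18]
7: 0x49 (blk 18, set 2) → VC-HIT  vc=[42, 26]
8: 0x56 (blk 21, set 5) → L1-HIT  vc=[42, 26]
9: 0xf9 (blk 62, set 6) → MISS  vc=[42, 26]
10: 0x55 (blk 21, set 5) → L1-HIT  vc=[42, 26]
11: 0xfa (blk 62, set 6) → L1-HIT  vc=[42, 26]
12: 0x49 (blk 18, set 2) → L1-HIT  vc=[42, 26]
13: 0x74 (blk 29, set 5) → MISS  vc=[42, 26, 21]
14: 0x23 (blk 8, set 0) → MISS  vc=[42, 26, 21]
15: 0x40 (blk 16, set 0) → MISS  vc=[42, 26, 21, 8]
16: 0x22 (blk 8, set 0) → VC-HIT  vc=[42, 26, 21, 16]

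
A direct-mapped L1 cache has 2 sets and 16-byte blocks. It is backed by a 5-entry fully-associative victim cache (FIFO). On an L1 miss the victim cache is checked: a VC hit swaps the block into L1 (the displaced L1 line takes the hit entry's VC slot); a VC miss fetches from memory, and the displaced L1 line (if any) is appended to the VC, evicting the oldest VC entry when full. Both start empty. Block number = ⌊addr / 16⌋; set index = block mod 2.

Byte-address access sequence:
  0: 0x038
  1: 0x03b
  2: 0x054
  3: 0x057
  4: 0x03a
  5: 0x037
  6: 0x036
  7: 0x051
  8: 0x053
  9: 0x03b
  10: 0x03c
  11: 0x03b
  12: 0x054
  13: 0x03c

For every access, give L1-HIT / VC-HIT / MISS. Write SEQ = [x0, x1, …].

SEQ = [MISS, L1-HIT, MISS, L1-HIT, VC-HIT, L1-HIT, L1-HIT, VC-HIT, L1-HIT, VC-HIT, L1-HIT, L1-HIT, VC-HIT, VC-HIT]

0: 0x38 (blk 3, set 1) → MISS  vc=[]
1: 0x3b (blk 3, set 1) → L1-HIT  vc=[]
2: 0x54 (blk 5, set 1) → MISS  vc=[3]
3: 0x57 (blk 5, set 1) → L1-HIT  vc=[3]
4: 0x3a (blk 3, set 1) → VC-HIT  vc=[5]
5: 0x37 (blk 3, set 1) → L1-HIT  vc=[5]
6: 0x36 (blk 3, set 1) → L1-HIT  vc=[5]
7: 0x51 (blk 5, set 1) → VC-HIT  vc=[3]
8: 0x53 (blk 5, set 1) → L1-HIT  vc=[3]
9: 0x3b (blk 3, set 1) → VC-HIT  vc=[5]
10: 0x3c (blk 3, set 1) → L1-HIT  vc=[5]
11: 0x3b (blk 3, set 1) → L1-HIT  vc=[5]
12: 0x54 (blk 5, set 1) → VC-HIT  vc=[3]
13: 0x3c (blk 3, set 1) → VC-HIT  vc=[5]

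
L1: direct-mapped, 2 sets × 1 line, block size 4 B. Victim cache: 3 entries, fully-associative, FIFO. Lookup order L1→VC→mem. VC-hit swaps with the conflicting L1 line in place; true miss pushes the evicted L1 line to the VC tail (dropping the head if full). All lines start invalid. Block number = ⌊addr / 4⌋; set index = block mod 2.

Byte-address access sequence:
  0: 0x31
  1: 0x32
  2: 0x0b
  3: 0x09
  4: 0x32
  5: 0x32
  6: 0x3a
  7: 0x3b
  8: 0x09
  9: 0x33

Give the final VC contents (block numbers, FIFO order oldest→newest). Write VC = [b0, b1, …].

VC = [14, 2]

0: 0x31 (blk 12, set 0) → MISS  vc=[]
1: 0x32 (blk 12, set 0) → L1-HIT  vc=[]
2: 0xb (blk 2, set 0) → MISS  vc=[12]
3: 0x9 (blk 2, set 0) → L1-HIT  vc=[12]
4: 0x32 (blk 12, set 0) → VC-HIT  vc=[2]
5: 0x32 (blk 12, set 0) → L1-HIT  vc=[2]
6: 0x3a (blk 14, set 0) → MISS  vc=[2, 12]
7: 0x3b (blk 14, set 0) → L1-HIT  vc=[2, 12]
8: 0x9 (blk 2, set 0) → VC-HIT  vc=[14, 12]
9: 0x33 (blk 12, set 0) → VC-HIT  vc=[14, 2]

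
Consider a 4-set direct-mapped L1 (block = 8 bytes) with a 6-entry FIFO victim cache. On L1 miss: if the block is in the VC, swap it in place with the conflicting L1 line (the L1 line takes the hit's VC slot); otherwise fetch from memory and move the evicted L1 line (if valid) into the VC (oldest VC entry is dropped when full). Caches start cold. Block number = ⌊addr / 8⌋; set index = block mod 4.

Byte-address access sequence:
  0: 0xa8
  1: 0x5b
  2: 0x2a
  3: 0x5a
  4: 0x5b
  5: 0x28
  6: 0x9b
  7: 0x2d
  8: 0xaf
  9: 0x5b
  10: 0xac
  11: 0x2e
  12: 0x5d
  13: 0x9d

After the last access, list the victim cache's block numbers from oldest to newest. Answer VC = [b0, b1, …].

VC = [21, 11]

0: 0xa8 (blk 21, set 1) → MISS  vc=[]
1: 0x5b (blk 11, set 3) → MISS  vc=[]
2: 0x2a (blk 5, set 1) → MISS  vc=[21]
3: 0x5a (blk 11, set 3) → L1-HIT  vc=[21]
4: 0x5b (blk 11, set 3) → L1-HIT  vc=[21]
5: 0x28 (blk 5, set 1) → L1-HIT  vc=[21]
6: 0x9b (blk 19, set 3) → MISS  vc=[21, 11]
7: 0x2d (blk 5, set 1) → L1-HIT  vc=[21, 11]
8: 0xaf (blk 21, set 1) → VC-HIT  vc=[5, 11]
9: 0x5b (blk 11, set 3) → VC-HIT  vc=[5, 19]
10: 0xac (blk 21, set 1) → L1-HIT  vc=[5, 19]
11: 0x2e (blk 5, set 1) → VC-HIT  vc=[21, 19]
12: 0x5d (blk 11, set 3) → L1-HIT  vc=[21, 19]
13: 0x9d (blk 19, set 3) → VC-HIT  vc=[21, 11]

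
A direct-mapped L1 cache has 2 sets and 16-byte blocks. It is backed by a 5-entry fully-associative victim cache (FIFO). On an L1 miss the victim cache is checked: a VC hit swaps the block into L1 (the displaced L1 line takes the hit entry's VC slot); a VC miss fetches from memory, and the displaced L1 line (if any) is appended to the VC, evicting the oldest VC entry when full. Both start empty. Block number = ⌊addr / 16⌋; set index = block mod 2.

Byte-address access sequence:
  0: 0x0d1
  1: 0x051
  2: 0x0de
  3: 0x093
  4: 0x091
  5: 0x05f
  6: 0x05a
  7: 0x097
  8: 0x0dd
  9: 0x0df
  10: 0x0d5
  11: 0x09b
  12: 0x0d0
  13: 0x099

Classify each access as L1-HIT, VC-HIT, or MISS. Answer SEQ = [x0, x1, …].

#0 0xd1→b13/s1 MISS; vc=[]
#1 0x51→b5/s1 MISS; vc=[13]
#2 0xde→b13/s1 VC-HIT; vc=[5]
#3 0x93→b9/s1 MISS; vc=[5,13]
#4 0x91→b9/s1 L1-HIT; vc=[5,13]
#5 0x5f→b5/s1 VC-HIT; vc=[9,13]
#6 0x5a→b5/s1 L1-HIT; vc=[9,13]
#7 0x97→b9/s1 VC-HIT; vc=[5,13]
#8 0xdd→b13/s1 VC-HIT; vc=[5,9]
#9 0xdf→b13/s1 L1-HIT; vc=[5,9]
#10 0xd5→b13/s1 L1-HIT; vc=[5,9]
#11 0x9b→b9/s1 VC-HIT; vc=[5,13]
#12 0xd0→b13/s1 VC-HIT; vc=[5,9]
#13 0x99→b9/s1 VC-HIT; vc=[5,13]

SEQ = [MISS, MISS, VC-HIT, MISS, L1-HIT, VC-HIT, L1-HIT, VC-HIT, VC-HIT, L1-HIT, L1-HIT, VC-HIT, VC-HIT, VC-HIT]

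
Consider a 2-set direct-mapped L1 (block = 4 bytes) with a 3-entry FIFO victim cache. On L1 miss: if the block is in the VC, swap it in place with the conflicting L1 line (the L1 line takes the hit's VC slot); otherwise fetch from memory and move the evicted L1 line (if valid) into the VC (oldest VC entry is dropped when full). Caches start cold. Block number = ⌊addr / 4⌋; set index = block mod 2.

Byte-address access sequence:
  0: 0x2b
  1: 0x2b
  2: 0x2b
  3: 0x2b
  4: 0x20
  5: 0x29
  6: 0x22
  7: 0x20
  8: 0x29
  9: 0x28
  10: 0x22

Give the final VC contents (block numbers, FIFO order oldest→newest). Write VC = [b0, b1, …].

VC = [10]

  [0] addr=0x2b blk=10 s=0: MISS | VC []
  [1] addr=0x2b blk=10 s=0: L1-HIT | VC []
  [2] addr=0x2b blk=10 s=0: L1-HIT | VC []
  [3] addr=0x2b blk=10 s=0: L1-HIT | VC []
  [4] addr=0x20 blk=8 s=0: MISS | VC [10]
  [5] addr=0x29 blk=10 s=0: VC-HIT | VC [8]
  [6] addr=0x22 blk=8 s=0: VC-HIT | VC [10]
  [7] addr=0x20 blk=8 s=0: L1-HIT | VC [10]
  [8] addr=0x29 blk=10 s=0: VC-HIT | VC [8]
  [9] addr=0x28 blk=10 s=0: L1-HIT | VC [8]
  [10] addr=0x22 blk=8 s=0: VC-HIT | VC [10]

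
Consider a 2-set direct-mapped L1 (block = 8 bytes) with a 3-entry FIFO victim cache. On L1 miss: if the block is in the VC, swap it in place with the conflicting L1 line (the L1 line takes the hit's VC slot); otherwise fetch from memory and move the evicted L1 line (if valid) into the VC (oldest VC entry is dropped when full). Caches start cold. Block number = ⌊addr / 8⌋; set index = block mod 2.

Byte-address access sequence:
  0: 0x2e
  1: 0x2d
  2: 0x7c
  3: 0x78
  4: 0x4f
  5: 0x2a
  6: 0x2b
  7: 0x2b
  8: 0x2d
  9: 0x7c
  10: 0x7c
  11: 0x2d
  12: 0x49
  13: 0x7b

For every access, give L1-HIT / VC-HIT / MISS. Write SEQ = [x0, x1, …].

SEQ = [MISS, L1-HIT, MISS, L1-HIT, MISS, VC-HIT, L1-HIT, L1-HIT, L1-HIT, VC-HIT, L1-HIT, VC-HIT, VC-HIT, VC-HIT]

#0 0x2e→b5/s1 MISS; vc=[]
#1 0x2d→b5/s1 L1-HIT; vc=[]
#2 0x7c→b15/s1 MISS; vc=[5]
#3 0x78→b15/s1 L1-HIT; vc=[5]
#4 0x4f→b9/s1 MISS; vc=[5,15]
#5 0x2a→b5/s1 VC-HIT; vc=[9,15]
#6 0x2b→b5/s1 L1-HIT; vc=[9,15]
#7 0x2b→b5/s1 L1-HIT; vc=[9,15]
#8 0x2d→b5/s1 L1-HIT; vc=[9,15]
#9 0x7c→b15/s1 VC-HIT; vc=[9,5]
#10 0x7c→b15/s1 L1-HIT; vc=[9,5]
#11 0x2d→b5/s1 VC-HIT; vc=[9,15]
#12 0x49→b9/s1 VC-HIT; vc=[5,15]
#13 0x7b→b15/s1 VC-HIT; vc=[5,9]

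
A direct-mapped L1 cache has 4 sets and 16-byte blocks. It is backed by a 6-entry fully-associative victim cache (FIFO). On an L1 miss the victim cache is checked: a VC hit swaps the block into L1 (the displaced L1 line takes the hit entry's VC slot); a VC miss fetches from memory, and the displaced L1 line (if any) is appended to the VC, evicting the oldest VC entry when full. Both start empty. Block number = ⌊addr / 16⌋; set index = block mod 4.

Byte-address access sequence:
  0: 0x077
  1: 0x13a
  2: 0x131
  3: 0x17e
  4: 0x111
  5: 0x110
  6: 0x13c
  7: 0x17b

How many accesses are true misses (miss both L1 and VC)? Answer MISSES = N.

0: 0x77 (blk 7, set 3) → MISS  vc=[]
1: 0x13a (blk 19, set 3) → MISS  vc=[7]
2: 0x131 (blk 19, set 3) → L1-HIT  vc=[7]
3: 0x17e (blk 23, set 3) → MISS  vc=[7, 19]
4: 0x111 (blk 17, set 1) → MISS  vc=[7, 19]
5: 0x110 (blk 17, set 1) → L1-HIT  vc=[7, 19]
6: 0x13c (blk 19, set 3) → VC-HIT  vc=[7, 23]
7: 0x17b (blk 23, set 3) → VC-HIT  vc=[7, 19]

MISSES = 4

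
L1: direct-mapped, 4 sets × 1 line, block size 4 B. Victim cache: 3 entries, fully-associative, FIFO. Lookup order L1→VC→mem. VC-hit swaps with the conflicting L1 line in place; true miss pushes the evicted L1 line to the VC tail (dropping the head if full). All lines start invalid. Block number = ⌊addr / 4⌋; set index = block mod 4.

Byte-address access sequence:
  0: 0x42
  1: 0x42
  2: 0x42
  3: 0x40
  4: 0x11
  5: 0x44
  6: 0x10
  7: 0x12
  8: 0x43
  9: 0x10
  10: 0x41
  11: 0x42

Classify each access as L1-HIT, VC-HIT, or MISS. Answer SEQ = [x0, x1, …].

0: 0x42 (blk 16, set 0) → MISS  vc=[]
1: 0x42 (blk 16, set 0) → L1-HIT  vc=[]
2: 0x42 (blk 16, set 0) → L1-HIT  vc=[]
3: 0x40 (blk 16, set 0) → L1-HIT  vc=[]
4: 0x11 (blk 4, set 0) → MISS  vc=[16]
5: 0x44 (blk 17, set 1) → MISS  vc=[16]
6: 0x10 (blk 4, set 0) → L1-HIT  vc=[16]
7: 0x12 (blk 4, set 0) → L1-HIT  vc=[16]
8: 0x43 (blk 16, set 0) → VC-HIT  vc=[4]
9: 0x10 (blk 4, set 0) → VC-HIT  vc=[16]
10: 0x41 (blk 16, set 0) → VC-HIT  vc=[4]
11: 0x42 (blk 16, set 0) → L1-HIT  vc=[4]

SEQ = [MISS, L1-HIT, L1-HIT, L1-HIT, MISS, MISS, L1-HIT, L1-HIT, VC-HIT, VC-HIT, VC-HIT, L1-HIT]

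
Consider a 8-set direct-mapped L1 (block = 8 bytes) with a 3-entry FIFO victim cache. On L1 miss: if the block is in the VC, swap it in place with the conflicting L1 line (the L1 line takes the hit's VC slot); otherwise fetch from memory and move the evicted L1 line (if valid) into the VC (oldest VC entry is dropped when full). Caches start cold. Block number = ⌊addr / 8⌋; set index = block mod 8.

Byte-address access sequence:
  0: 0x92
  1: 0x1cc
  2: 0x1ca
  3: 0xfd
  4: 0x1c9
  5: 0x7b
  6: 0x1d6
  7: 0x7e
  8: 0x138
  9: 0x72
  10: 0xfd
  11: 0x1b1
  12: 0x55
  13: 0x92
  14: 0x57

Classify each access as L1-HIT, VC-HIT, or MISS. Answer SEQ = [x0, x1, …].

#0 0x92→b18/s2 MISS; vc=[]
#1 0x1cc→b57/s1 MISS; vc=[]
#2 0x1ca→b57/s1 L1-HIT; vc=[]
#3 0xfd→b31/s7 MISS; vc=[]
#4 0x1c9→b57/s1 L1-HIT; vc=[]
#5 0x7b→b15/s7 MISS; vc=[31]
#6 0x1d6→b58/s2 MISS; vc=[31,18]
#7 0x7e→b15/s7 L1-HIT; vc=[31,18]
#8 0x138→b39/s7 MISS; vc=[31,18,15]
#9 0x72→b14/s6 MISS; vc=[31,18,15]
#10 0xfd→b31/s7 VC-HIT; vc=[39,18,15]
#11 0x1b1→b54/s6 MISS; vc=[18,15,14]
#12 0x55→b10/s2 MISS; vc=[15,14,58]
#13 0x92→b18/s2 MISS; vc=[14,58,10]
#14 0x57→b10/s2 VC-HIT; vc=[14,58,18]

SEQ = [MISS, MISS, L1-HIT, MISS, L1-HIT, MISS, MISS, L1-HIT, MISS, MISS, VC-HIT, MISS, MISS, MISS, VC-HIT]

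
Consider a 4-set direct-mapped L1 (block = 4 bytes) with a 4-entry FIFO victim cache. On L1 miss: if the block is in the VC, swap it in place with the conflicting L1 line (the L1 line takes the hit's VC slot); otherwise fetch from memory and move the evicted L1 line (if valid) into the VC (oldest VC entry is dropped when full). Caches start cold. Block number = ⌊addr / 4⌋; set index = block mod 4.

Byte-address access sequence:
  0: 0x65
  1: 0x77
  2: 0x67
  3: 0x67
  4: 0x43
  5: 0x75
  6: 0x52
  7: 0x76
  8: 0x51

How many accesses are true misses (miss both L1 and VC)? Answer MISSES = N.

MISSES = 4

  [0] addr=0x65 blk=25 s=1: MISS | VC []
  [1] addr=0x77 blk=29 s=1: MISS | VC [25]
  [2] addr=0x67 blk=25 s=1: VC-HIT | VC [29]
  [3] addr=0x67 blk=25 s=1: L1-HIT | VC [29]
  [4] addr=0x43 blk=16 s=0: MISS | VC [29]
  [5] addr=0x75 blk=29 s=1: VC-HIT | VC [25]
  [6] addr=0x52 blk=20 s=0: MISS | VC [25, 16]
  [7] addr=0x76 blk=29 s=1: L1-HIT | VC [25, 16]
  [8] addr=0x51 blk=20 s=0: L1-HIT | VC [25, 16]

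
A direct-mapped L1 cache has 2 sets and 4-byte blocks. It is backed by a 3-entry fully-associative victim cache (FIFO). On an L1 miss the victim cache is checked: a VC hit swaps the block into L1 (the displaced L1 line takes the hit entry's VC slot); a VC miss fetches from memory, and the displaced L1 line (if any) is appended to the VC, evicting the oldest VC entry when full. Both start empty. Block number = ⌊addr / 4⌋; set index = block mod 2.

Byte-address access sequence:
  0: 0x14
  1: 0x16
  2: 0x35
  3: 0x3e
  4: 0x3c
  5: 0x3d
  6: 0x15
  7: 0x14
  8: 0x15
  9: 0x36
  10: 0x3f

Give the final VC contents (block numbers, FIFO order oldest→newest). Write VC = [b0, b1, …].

#0 0x14→b5/s1 MISS; vc=[]
#1 0x16→b5/s1 L1-HIT; vc=[]
#2 0x35→b13/s1 MISS; vc=[5]
#3 0x3e→b15/s1 MISS; vc=[5,13]
#4 0x3c→b15/s1 L1-HIT; vc=[5,13]
#5 0x3d→b15/s1 L1-HIT; vc=[5,13]
#6 0x15→b5/s1 VC-HIT; vc=[15,13]
#7 0x14→b5/s1 L1-HIT; vc=[15,13]
#8 0x15→b5/s1 L1-HIT; vc=[15,13]
#9 0x36→b13/s1 VC-HIT; vc=[15,5]
#10 0x3f→b15/s1 VC-HIT; vc=[13,5]

VC = [13, 5]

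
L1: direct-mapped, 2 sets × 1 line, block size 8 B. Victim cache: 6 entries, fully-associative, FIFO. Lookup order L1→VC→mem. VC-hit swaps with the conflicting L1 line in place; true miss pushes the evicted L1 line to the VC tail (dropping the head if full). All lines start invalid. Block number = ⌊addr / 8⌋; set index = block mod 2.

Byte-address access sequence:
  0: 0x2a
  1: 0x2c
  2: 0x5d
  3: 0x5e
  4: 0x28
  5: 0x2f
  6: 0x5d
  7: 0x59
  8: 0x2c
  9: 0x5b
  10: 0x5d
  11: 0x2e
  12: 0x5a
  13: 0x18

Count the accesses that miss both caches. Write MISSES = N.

MISSES = 3

0: 0x2a (blk 5, set 1) → MISS  vc=[]
1: 0x2c (blk 5, set 1) → L1-HIT  vc=[]
2: 0x5d (blk 11, set 1) → MISS  vc=[5]
3: 0x5e (blk 11, set 1) → L1-HIT  vc=[5]
4: 0x28 (blk 5, set 1) → VC-HIT  vc=[11]
5: 0x2f (blk 5, set 1) → L1-HIT  vc=[11]
6: 0x5d (blk 11, set 1) → VC-HIT  vc=[5]
7: 0x59 (blk 11, set 1) → L1-HIT  vc=[5]
8: 0x2c (blk 5, set 1) → VC-HIT  vc=[11]
9: 0x5b (blk 11, set 1) → VC-HIT  vc=[5]
10: 0x5d (blk 11, set 1) → L1-HIT  vc=[5]
11: 0x2e (blk 5, set 1) → VC-HIT  vc=[11]
12: 0x5a (blk 11, set 1) → VC-HIT  vc=[5]
13: 0x18 (blk 3, set 1) → MISS  vc=[5, 11]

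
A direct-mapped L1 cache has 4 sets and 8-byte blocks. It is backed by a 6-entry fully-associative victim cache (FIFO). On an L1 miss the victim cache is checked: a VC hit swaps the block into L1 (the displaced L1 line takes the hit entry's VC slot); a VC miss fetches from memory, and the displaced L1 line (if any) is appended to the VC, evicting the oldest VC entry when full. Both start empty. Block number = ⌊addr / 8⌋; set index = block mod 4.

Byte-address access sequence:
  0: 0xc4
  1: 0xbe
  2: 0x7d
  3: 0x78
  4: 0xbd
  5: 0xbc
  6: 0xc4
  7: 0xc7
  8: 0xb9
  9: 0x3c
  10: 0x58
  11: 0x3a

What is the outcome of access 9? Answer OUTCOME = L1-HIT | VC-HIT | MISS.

OUTCOME = MISS

#0 0xc4→b24/s0 MISS; vc=[]
#1 0xbe→b23/s3 MISS; vc=[]
#2 0x7d→b15/s3 MISS; vc=[23]
#3 0x78→b15/s3 L1-HIT; vc=[23]
#4 0xbd→b23/s3 VC-HIT; vc=[15]
#5 0xbc→b23/s3 L1-HIT; vc=[15]
#6 0xc4→b24/s0 L1-HIT; vc=[15]
#7 0xc7→b24/s0 L1-HIT; vc=[15]
#8 0xb9→b23/s3 L1-HIT; vc=[15]
#9 0x3c→b7/s3 MISS; vc=[15,23]
#10 0x58→b11/s3 MISS; vc=[15,23,7]
#11 0x3a→b7/s3 VC-HIT; vc=[15,23,11]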